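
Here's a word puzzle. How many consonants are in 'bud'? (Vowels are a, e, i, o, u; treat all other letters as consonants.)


Consonants in 'bud': b, d = 2 consonants.

2


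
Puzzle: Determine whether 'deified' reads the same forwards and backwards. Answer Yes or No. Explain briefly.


Forward: 'deified'
Reversed: 'deified'
They are identical.

Yes


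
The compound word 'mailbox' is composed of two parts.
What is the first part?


Split 'mailbox' into 'mail' + 'box'. The first part is 'mail'.

mail


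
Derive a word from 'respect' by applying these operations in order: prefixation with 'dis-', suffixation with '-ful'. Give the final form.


Step 1: Add prefix 'dis-' to 'respect' = 'disrespect'
Step 2: Add suffix '-ful' to 'disrespect' = 'disrespectful'

disrespectful


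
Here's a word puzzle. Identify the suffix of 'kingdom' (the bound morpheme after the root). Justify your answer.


The word 'kingdom' = 'king' (root) + '-dom' (suffix). The suffix is '-dom'.

dom


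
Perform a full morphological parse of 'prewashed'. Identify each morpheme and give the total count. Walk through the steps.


Step 1: Identify prefix: 'pre' (meaning: before)
Step 2: Identify root: 'wash'
Step 3: Identify suffix(es): 'ed'
Decomposition: pre- (prefix: before) + wash (root) + -ed (suffix: past)
Total morphemes: 3

3 morphemes (pre- (prefix: before) + wash (root) + -ed (suffix: past))


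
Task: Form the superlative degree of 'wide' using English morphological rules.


Apply superlative formation (ends in e: add -st): 'wide' -> 'widest'.

widest


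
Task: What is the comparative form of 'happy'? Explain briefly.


Apply comparative formation (consonant + y: change y to i, add -er): 'happy' -> 'happier'.

happier


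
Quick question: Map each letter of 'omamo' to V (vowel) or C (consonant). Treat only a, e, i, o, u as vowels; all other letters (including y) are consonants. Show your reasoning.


Letter mapping: o = V, m = C, a = V, m = C, o = V.

VCVCV


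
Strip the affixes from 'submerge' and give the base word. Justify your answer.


Remove prefix 'sub' from 'submerge' to get root 'merge'.

merge


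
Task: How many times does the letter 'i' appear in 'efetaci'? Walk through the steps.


Letter 'i' in 'efetaci': found at position(s) 7 = 1 occurrence(s).

1


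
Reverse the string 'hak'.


Reverse 'hak' character by character: 'kah'.

kah


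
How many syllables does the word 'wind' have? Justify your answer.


Break 'wind' into syllables: wind -> wind = 1 syllable

1 syllable


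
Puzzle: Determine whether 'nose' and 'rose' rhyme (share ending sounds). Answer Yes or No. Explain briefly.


Rime (stressed vowel + following sounds) of 'nose': -ose = /oʊz/
Rime of 'rose': -ose = /oʊz/
/oʊz/ and /oʊz/ are the same ending sound, so the words rhyme.

Yes


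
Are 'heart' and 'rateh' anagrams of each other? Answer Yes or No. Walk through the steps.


Sorted letters of 'heart': 'aehrt'
Sorted letters of 'rateh': 'aehrt'
They match.

Yes


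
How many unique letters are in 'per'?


Unique letters in 'per': {e, p, r} = 3 distinct letters.

3


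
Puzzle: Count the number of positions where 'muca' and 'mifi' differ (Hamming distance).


Alignment:
Position 1: 'm' vs 'm' = match
Position 2: 'u' vs 'i' = DIFFER
Position 3: 'c' vs 'f' = DIFFER
Position 4: 'a' vs 'i' = DIFFER
Total differences: 3

3


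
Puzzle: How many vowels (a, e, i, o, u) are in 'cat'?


Vowels in 'cat': a = 1 vowels.

1


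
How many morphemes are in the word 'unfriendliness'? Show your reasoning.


Decomposition: un- (prefix) + friend (root) + -ly (suffix) + -ness (suffix) = 4 morpheme(s)

4 morphemes


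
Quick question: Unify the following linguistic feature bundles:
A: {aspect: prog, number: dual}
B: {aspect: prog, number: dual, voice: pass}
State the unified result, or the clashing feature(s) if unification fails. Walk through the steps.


Compare features:
aspect: A=prog vs B=prog -> unified: prog
number: A=dual vs B=dual -> unified: dual
voice: A=_ vs B=pass -> unified: pass
No clashes found.

Unified: {aspect: prog, number: dual, voice: pass}


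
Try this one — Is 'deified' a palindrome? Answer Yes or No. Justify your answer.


Forward: 'deified'
Reversed: 'deified'
They are identical.

Yes


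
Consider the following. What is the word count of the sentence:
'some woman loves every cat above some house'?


Split into words: some | woman | loves | every | cat | above | some | house = 8 words.

8


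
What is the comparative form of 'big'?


Apply comparative formation (double final consonant, add -er): 'big' -> 'bigger'.

bigger


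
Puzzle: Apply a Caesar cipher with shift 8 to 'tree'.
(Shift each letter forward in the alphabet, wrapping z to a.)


Shift each letter by 8: t -> b, r -> z, e -> m, e -> m. Result: 'bzmm'.

bzmm


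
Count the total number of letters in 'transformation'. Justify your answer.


Spell out 'transformation' and number each letter: t(1), r(2), a(3), n(4), s(5), f(6), o(7), r(8), m(9), a(10), t(11), i(12), o(13), n(14). Total: 14 letters.

14


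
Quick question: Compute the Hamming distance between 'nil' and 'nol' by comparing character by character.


Alignment:
Position 1: 'n' vs 'n' = match
Position 2: 'i' vs 'o' = DIFFER
Position 3: 'l' vs 'l' = match
Total differences: 1

1


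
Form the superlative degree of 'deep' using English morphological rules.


Apply superlative formation (add -est): 'deep' -> 'deepest'.

deepest


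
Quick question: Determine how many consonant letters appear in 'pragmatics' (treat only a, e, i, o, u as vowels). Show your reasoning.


Consonants in 'pragmatics': p, r, g, m, t, c, s = 7 consonants.

7


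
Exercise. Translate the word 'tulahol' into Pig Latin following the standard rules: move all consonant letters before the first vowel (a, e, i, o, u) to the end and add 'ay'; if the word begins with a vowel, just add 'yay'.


'tulahol': move consonant cluster 't' to end and add 'ay': 'ulaholtay'.

ulaholtay


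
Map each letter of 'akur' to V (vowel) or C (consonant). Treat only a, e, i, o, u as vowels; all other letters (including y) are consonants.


Letter mapping: a = V, k = C, u = V, r = C.

VCVC


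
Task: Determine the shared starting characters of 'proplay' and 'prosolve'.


Compare from the start: 3 characters match: 'pro'. Mismatch at position 4: 'p' vs 's'.

pro


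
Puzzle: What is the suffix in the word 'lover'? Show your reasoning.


The word 'lover' = 'love' (root) + '-er' (suffix). The suffix is '-er'.

er


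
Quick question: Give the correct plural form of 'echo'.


Apply rule: Add -es (consonant + o). 'echo' becomes 'echoes'.

echoes


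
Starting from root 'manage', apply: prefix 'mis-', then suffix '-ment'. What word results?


Step 1: Add prefix 'mis-' to 'manage' = 'mismanage'
Step 2: Add suffix '-ment' to 'mismanage' = 'mismanagement'

mismanagement


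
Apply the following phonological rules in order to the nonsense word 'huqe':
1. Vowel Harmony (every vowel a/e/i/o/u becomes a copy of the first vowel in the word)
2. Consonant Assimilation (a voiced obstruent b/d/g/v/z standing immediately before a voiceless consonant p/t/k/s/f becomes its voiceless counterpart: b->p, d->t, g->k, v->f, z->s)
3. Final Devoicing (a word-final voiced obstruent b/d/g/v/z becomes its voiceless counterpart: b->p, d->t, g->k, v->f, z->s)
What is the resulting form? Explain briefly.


Starting form: 'huqe'
Rule 1: Vowel Harmony: all vowels become 'u' (matching first vowel). 'huqe' -> 'huqu'
Rule 2: Consonant Assimilation: no voiced obstruent (b/d/g/v/z) stands immediately before a voiceless consonant (p/t/k/s/f). No change.
Rule 3: Final Devoicing: the word ends in the vowel 'u', not a consonant. No change.
Final form: 'huqu'

huqu


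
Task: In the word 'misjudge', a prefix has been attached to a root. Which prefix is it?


The word 'misjudge' = 'mis' (prefix) + 'judge' (root). The prefix is 'mis'.

mis


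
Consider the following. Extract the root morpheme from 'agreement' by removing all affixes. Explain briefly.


Remove suffix '-ment' from 'agreement' to get root 'agree'.

agree


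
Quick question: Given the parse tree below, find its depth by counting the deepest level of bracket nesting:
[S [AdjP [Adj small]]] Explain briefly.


Count bracket nesting levels:
'[' at pos 0: depth = 1
'[' at pos 3: depth = 2
'[' at pos 9: depth = 3
Maximum depth reached: 3

3


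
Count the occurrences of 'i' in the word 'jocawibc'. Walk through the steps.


Letter 'i' in 'jocawibc': found at position(s) 6 = 1 occurrence(s).

1


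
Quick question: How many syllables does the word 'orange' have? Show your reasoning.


Break 'orange' into syllables: or-ange -> or | ange = 2 syllables

2 syllables


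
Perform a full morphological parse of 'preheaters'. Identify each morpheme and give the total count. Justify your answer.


Step 1: Identify prefix: 'pre' (meaning: before)
Step 2: Identify root: 'heat'
Step 3: Identify suffix(es): 'er, s'
Decomposition: pre- (prefix: before) + heat (root) + -er (suffix: one who) + -s (plural)
Total morphemes: 4

4 morphemes (pre- (prefix: before) + heat (root) + -er (suffix: one who) + -s (plural))


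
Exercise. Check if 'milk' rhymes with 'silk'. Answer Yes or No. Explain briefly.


Rime (stressed vowel + following sounds) of 'milk': -ilk = /ɪlk/
Rime of 'silk': -ilk = /ɪlk/
/ɪlk/ and /ɪlk/ are the same ending sound, so the words rhyme.

Yes


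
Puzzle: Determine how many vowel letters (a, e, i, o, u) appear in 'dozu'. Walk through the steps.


Vowels in 'dozu': o, u = 2 vowels.

2


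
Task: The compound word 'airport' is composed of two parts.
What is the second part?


Split 'airport' into 'air' + 'port'. The second part is 'port'.

port


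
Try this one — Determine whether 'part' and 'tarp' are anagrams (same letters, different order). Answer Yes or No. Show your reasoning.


Sorted letters of 'part': 'aprt'
Sorted letters of 'tarp': 'aprt'
They match.

Yes


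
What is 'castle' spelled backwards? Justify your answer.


Reverse 'castle' character by character: 'eltsac'.

eltsac


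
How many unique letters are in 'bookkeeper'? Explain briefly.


Unique letters in 'bookkeeper': {b, e, k, o, p, r} = 6 distinct letters.

6


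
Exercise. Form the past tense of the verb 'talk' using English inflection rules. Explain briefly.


Apply rule: Add -ed. 'talk' becomes 'talked'.

talked


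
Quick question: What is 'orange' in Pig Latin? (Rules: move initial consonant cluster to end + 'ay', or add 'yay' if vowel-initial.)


'orange' starts with a vowel, so add 'yay': 'orangeyay'.

orangeyay


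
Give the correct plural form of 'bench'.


Apply rule: Add -es (sibilant/fricative ending). 'bench' becomes 'benches'.

benches


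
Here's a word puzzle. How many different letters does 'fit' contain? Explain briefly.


Unique letters in 'fit': {f, i, t} = 3 distinct letters.

3


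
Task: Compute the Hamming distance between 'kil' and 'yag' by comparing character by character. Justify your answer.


Alignment:
Position 1: 'k' vs 'y' = DIFFER
Position 2: 'i' vs 'a' = DIFFER
Position 3: 'l' vs 'g' = DIFFER
Total differences: 3

3


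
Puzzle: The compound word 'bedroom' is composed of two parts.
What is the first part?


Split 'bedroom' into 'bed' + 'room'. The first part is 'bed'.

bed


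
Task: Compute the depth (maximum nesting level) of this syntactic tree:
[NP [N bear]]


Count bracket nesting levels:
'[' at pos 0: depth = 1
'[' at pos 4: depth = 2
Maximum depth reached: 2

2


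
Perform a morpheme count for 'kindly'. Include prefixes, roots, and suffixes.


Decomposition: kind (root) + -ly (suffix) = 2 morpheme(s)

2 morphemes


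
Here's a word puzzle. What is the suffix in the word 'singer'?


The word 'singer' = 'sing' (root) + '-er' (suffix). The suffix is '-er'.

er


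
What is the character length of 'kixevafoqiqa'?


Spell out 'kixevafoqiqa' and number each letter: k(1), i(2), x(3), e(4), v(5), a(6), f(7), o(8), q(9), i(10), q(11), a(12). Total: 12 letters.

12


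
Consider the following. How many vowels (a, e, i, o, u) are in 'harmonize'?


Vowels in 'harmonize': a, o, i, e = 4 vowels.

4


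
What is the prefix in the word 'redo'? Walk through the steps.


The word 'redo' = 're' (prefix) + 'do' (root). The prefix is 're'.

re


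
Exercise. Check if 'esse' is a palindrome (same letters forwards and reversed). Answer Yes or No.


Forward: 'esse'
Reversed: 'esse'
They are identical.

Yes


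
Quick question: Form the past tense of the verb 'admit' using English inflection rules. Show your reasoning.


Apply rule: Double final consonant and add -ed. 'admit' becomes 'admitted'.

admitted


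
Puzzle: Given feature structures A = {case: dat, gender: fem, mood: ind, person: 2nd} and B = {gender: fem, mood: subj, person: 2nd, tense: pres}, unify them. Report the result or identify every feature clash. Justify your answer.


Compare features:
case: A=dat vs B=_ -> unified: dat
gender: A=fem vs B=fem -> unified: fem
mood: A=ind vs B=subj -> CLASH
person: A=2nd vs B=2nd -> unified: 2nd
tense: A=_ vs B=pres -> unified: pres
Clash detected on feature 'mood' (ind vs subj); unification fails.

CLASH on 'mood' (ind vs subj)


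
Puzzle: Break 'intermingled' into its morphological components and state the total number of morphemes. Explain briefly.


Step 1: Identify prefix: 'inter' (meaning: between)
Step 2: Identify root: 'mingle'
Step 3: Identify suffix(es): 'ed'
Decomposition: inter- (prefix: between) + mingle (root) + -ed (suffix: past)
Total morphemes: 3

3 morphemes (inter- (prefix: between) + mingle (root) + -ed (suffix: past))


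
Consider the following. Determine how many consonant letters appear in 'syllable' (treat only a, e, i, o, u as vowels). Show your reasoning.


Consonants in 'syllable': s, y, l, l, b, l = 6 consonants.

6


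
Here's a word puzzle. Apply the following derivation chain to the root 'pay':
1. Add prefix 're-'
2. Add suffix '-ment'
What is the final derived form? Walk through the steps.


Step 1: Add prefix 're-' to 'pay' = 'repay'
Step 2: Add suffix '-ment' to 'repay' = 'repayment'

repayment


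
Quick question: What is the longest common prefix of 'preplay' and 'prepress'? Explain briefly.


Compare from the start: 4 characters match: 'prep'. Mismatch at position 5: 'l' vs 'r'.

prep


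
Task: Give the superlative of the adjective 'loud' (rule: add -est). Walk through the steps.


Apply superlative formation (add -est): 'loud' -> 'loudest'.

loudest


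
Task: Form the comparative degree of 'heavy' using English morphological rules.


Apply comparative formation (consonant + y: change y to i, add -er): 'heavy' -> 'heavier'.

heavier


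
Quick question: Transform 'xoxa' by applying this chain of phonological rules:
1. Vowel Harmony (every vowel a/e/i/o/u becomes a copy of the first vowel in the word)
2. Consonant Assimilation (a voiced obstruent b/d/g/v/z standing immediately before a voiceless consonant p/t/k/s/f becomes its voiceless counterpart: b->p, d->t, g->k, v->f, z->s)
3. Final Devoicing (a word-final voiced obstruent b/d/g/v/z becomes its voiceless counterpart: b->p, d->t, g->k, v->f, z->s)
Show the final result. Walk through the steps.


Starting form: 'xoxa'
Rule 1: Vowel Harmony: all vowels become 'o' (matching first vowel). 'xoxa' -> 'xoxo'
Rule 2: Consonant Assimilation: no voiced obstruent (b/d/g/v/z) stands immediately before a voiceless consonant (p/t/k/s/f). No change.
Rule 3: Final Devoicing: the word ends in the vowel 'o', not a consonant. No change.
Final form: 'xoxo'

xoxo


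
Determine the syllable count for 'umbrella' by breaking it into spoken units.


Break 'umbrella' into syllables: um-brel-la -> um | brel | la = 3 syllables

3 syllables


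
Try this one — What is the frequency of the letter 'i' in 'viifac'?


Letter 'i' in 'viifac': found at position(s) 2, 3 = 2 occurrence(s).

2


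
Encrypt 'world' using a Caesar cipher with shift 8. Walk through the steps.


Shift each letter by 8: w -> e, o -> w, r -> z, l -> t, d -> l. Result: 'ewztl'.

ewztl


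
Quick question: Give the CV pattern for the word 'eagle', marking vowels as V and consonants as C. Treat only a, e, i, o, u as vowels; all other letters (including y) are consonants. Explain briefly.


Letter mapping: e = V, a = V, g = C, l = C, e = V.

VVCCV


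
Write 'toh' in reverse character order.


Reverse 'toh' character by character: 'hot'.

hot


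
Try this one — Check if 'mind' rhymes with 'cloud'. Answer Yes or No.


Rime (stressed vowel + following sounds) of 'mind': -ind = /aɪnd/
Rime of 'cloud': -oud = /aʊd/
/aɪnd/ and /aʊd/ are different ending sounds, so the words do not rhyme.

No


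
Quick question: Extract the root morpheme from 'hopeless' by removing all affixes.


Remove suffix '-less' from 'hopeless' to get root 'hope'.

hope


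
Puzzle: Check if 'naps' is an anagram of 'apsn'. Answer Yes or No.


Sorted letters of 'naps': 'anps'
Sorted letters of 'apsn': 'anps'
They match.

Yes


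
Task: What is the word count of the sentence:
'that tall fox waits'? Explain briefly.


Split into words: that | tall | fox | waits = 4 words.

4


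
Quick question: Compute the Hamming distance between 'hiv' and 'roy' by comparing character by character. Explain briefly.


Alignment:
Position 1: 'h' vs 'r' = DIFFER
Position 2: 'i' vs 'o' = DIFFER
Position 3: 'v' vs 'y' = DIFFER
Total differences: 3

3


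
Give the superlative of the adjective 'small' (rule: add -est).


Apply superlative formation (add -est): 'small' -> 'smallest'.

smallest


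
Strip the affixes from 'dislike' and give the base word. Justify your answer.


Remove prefix 'dis' from 'dislike' to get root 'like'.

like


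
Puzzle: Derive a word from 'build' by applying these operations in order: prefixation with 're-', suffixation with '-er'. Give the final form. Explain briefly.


Step 1: Add prefix 're-' to 'build' = 'rebuild'
Step 2: Add suffix '-er' to 'rebuild' = 'rebuilder'

rebuilder


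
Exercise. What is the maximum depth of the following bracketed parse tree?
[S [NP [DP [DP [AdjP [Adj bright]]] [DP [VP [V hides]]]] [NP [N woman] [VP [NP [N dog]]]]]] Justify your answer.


Count bracket nesting levels:
'[' at pos 0: depth = 1
'[' at pos 3: depth = 2
'[' at pos 7: depth = 3
'[' at pos 11: depth = 4
'[' at pos 15: depth = 5
'[' at pos 21: depth = 6
'[' at pos 36: depth = 4
'[' at pos 40: depth = 5
'[' at pos 44: depth = 6
'[' at pos 57: depth = 3
'[' at pos 61: depth = 4
'[' at pos 71: depth = 4
'[' at pos 75: depth = 5
'[' at pos 79: depth = 6
Maximum depth reached: 6

6


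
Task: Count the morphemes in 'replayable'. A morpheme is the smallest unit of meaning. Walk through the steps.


Decomposition: re- (prefix) + play (root) + -able (suffix) = 3 morpheme(s)

3 morphemes


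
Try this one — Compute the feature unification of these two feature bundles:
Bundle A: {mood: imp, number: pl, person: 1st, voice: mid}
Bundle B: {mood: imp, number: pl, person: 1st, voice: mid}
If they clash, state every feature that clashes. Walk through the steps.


Compare features:
mood: A=imp vs B=imp -> unified: imp
number: A=pl vs B=pl -> unified: pl
person: A=1st vs B=1st -> unified: 1st
voice: A=mid vs B=mid -> unified: mid
No clashes found.

Unified: {mood: imp, number: pl, person: 1st, voice: mid}


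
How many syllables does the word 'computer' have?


Break 'computer' into syllables: com-pu-ter -> com | pu | ter = 3 syllables

3 syllables


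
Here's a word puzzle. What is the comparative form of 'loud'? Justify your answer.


Apply comparative formation (add -er): 'loud' -> 'louder'.

louder


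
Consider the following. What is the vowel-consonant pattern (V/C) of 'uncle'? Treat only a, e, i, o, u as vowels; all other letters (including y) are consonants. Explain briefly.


Letter mapping: u = V, n = C, c = C, l = C, e = V.

VCCCV


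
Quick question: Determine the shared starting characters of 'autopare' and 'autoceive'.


Compare from the start: 4 characters match: 'auto'. Mismatch at position 5: 'p' vs 'c'.

auto


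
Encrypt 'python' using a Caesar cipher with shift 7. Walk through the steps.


Shift each letter by 7: p -> w, y -> f, t -> a, h -> o, o -> v, n -> u. Result: 'wfaovu'.

wfaovu


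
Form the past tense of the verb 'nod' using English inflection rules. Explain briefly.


Apply rule: Double final consonant and add -ed. 'nod' becomes 'nodded'.

nodded


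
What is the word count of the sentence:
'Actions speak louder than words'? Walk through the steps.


Split into words: Actions | speak | louder | than | words = 5 words.

5


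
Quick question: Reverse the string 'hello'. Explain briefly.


Reverse 'hello' character by character: 'olleh'.

olleh


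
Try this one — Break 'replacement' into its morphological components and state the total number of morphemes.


Step 1: Identify prefix: 're' (meaning: again)
Step 2: Identify root: 'place'
Step 3: Identify suffix(es): 'ment'
Decomposition: re- (prefix: again) + place (root) + -ment (suffix: action/result)
Total morphemes: 3

3 morphemes (re- (prefix: again) + place (root) + -ment (suffix: action/result))


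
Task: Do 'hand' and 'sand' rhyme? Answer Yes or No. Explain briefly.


Rime (stressed vowel + following sounds) of 'hand': -and = /ænd/
Rime of 'sand': -and = /ænd/
/ænd/ and /ænd/ are the same ending sound, so the words rhyme.

Yes


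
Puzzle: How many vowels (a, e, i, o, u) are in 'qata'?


Vowels in 'qata': a, a = 2 vowels.

2


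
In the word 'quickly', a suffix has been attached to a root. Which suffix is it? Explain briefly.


The word 'quickly' = 'quick' (root) + '-ly' (suffix). The suffix is '-ly'.

ly


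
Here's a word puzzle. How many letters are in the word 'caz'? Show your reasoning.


Spell out 'caz' and number each letter: c(1), a(2), z(3). Total: 3 letters.

3


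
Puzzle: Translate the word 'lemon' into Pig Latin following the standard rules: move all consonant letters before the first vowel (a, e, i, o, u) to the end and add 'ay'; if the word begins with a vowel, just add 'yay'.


'lemon': move consonant cluster 'l' to end and add 'ay': 'emonlay'.

emonlay


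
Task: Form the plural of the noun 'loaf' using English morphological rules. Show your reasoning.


Apply rule: Change -f to -ves. 'loaf' becomes 'loaves'.

loaves


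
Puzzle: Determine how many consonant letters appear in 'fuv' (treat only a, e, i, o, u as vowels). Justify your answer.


Consonants in 'fuv': f, v = 2 consonants.

2


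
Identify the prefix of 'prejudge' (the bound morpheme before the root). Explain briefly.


The word 'prejudge' = 'pre' (prefix) + 'judge' (root). The prefix is 'pre'.

pre


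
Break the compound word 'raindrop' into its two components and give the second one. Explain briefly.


Split 'raindrop' into 'rain' + 'drop'. The second part is 'drop'.

drop


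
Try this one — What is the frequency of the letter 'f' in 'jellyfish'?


Letter 'f' in 'jellyfish': found at position(s) 6 = 1 occurrence(s).

1


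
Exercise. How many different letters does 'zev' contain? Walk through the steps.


Unique letters in 'zev': {e, v, z} = 3 distinct letters.

3


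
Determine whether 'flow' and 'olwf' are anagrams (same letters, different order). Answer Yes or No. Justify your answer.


Sorted letters of 'flow': 'flow'
Sorted letters of 'olwf': 'flow'
They match.

Yes


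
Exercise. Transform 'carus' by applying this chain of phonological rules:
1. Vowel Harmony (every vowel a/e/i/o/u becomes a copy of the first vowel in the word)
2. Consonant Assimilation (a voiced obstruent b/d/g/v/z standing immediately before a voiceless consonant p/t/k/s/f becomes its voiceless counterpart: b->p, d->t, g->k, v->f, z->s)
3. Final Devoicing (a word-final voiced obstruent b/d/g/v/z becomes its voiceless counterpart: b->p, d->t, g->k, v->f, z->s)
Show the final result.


Starting form: 'carus'
Rule 1: Vowel Harmony: all vowels become 'a' (matching first vowel). 'carus' -> 'caras'
Rule 2: Consonant Assimilation: no voiced obstruent (b/d/g/v/z) stands immediately before a voiceless consonant (p/t/k/s/f). No change.
Rule 3: Final Devoicing: final consonant 's' is not one of the voiced obstruents b/d/g/v/z. No change.
Final form: 'caras'

caras


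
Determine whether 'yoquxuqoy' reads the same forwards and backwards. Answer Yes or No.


Forward: 'yoquxuqoy'
Reversed: 'yoquxuqoy'
They are identical.

Yes


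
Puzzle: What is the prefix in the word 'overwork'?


The word 'overwork' = 'over' (prefix) + 'work' (root). The prefix is 'over'.

over


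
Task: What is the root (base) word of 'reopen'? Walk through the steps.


Remove prefix 're' from 'reopen' to get root 'open'.

open


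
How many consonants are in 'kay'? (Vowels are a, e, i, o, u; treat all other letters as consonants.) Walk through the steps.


Consonants in 'kay': k, y = 2 consonants.

2


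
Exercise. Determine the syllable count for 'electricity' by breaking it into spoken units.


Break 'electricity' into syllables: e-lec-tric-i-ty -> e | lec | tric | i | ty = 5 syllables

5 syllables


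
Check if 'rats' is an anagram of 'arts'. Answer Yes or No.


Sorted letters of 'rats': 'arst'
Sorted letters of 'arts': 'arst'
They match.

Yes


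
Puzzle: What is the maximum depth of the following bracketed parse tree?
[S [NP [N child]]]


Count bracket nesting levels:
'[' at pos 0: depth = 1
'[' at pos 3: depth = 2
'[' at pos 7: depth = 3
Maximum depth reached: 3

3


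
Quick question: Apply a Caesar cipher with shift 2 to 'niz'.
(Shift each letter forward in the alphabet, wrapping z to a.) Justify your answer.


Shift each letter by 2: n -> p, i -> k, z -> b. Result: 'pkb'.

pkb


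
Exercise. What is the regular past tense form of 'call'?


Apply rule: Add -ed. 'call' becomes 'called'.

called


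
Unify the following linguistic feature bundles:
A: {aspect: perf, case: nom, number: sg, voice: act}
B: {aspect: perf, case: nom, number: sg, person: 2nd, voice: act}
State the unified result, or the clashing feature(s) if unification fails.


Compare features:
aspect: A=perf vs B=perf -> unified: perf
case: A=nom vs B=nom -> unified: nom
number: A=sg vs B=sg -> unified: sg
person: A=_ vs B=2nd -> unified: 2nd
voice: A=act vs B=act -> unified: act
No clashes found.

Unified: {aspect: perf, case: nom, number: sg, person: 2nd, voice: act}


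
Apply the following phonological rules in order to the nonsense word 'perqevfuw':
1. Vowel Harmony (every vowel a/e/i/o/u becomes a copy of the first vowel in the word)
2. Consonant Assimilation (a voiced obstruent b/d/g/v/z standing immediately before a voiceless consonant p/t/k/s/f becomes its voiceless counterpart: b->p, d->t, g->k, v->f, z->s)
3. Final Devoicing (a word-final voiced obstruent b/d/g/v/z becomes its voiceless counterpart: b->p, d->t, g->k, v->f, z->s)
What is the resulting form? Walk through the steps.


Starting form: 'perqevfuw'
Rule 1: Vowel Harmony: all vowels become 'e' (matching first vowel). 'perqevfuw' -> 'perqevfew'
Rule 2: Consonant Assimilation: voiced obstruent before voiceless consonant becomes voiceless ('vf' -> 'ff'). 'perqevfew' -> 'perqeffew'
Rule 3: Final Devoicing: final consonant 'w' is not one of the voiced obstruents b/d/g/v/z. No change.
Final form: 'perqeffew'

perqeffew


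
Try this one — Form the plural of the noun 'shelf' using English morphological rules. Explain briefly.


Apply rule: Change -f to -ves. 'shelf' becomes 'shelves'.

shelves


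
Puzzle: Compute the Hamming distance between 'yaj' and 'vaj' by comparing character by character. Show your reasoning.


Alignment:
Position 1: 'y' vs 'v' = DIFFER
Position 2: 'a' vs 'a' = match
Position 3: 'j' vs 'j' = match
Total differences: 1

1


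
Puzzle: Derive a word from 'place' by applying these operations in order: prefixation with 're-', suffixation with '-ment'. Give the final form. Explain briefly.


Step 1: Add prefix 're-' to 'place' = 'replace'
Step 2: Add suffix '-ment' to 'replace' = 'replacement'

replacement


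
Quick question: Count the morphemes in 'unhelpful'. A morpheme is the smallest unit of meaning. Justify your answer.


Decomposition: un- (prefix) + help (root) + -ful (suffix) = 3 morpheme(s)

3 morphemes


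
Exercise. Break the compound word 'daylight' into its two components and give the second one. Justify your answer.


Split 'daylight' into 'day' + 'light'. The second part is 'light'.

light


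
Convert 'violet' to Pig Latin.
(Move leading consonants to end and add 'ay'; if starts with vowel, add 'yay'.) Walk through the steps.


'violet': move consonant cluster 'v' to end and add 'ay': 'ioletvay'.

ioletvay


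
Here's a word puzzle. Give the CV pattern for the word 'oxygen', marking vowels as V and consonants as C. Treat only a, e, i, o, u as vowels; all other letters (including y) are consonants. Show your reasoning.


Letter mapping: o = V, x = C, y = C, g = C, e = V, n = C.

VCCCVC


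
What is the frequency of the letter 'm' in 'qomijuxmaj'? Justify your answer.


Letter 'm' in 'qomijuxmaj': found at position(s) 3, 8 = 2 occurrence(s).

2


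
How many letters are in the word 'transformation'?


Spell out 'transformation' and number each letter: t(1), r(2), a(3), n(4), s(5), f(6), o(7), r(8), m(9), a(10), t(11), i(12), o(13), n(14). Total: 14 letters.

14


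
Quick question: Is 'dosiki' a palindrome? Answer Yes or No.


Forward: 'dosiki'
Reversed: 'ikisod'
They differ.

No


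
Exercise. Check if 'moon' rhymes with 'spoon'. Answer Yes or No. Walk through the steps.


Rime (stressed vowel + following sounds) of 'moon': -oon = /uːn/
Rime of 'spoon': -oon = /uːn/
/uːn/ and /uːn/ are the same ending sound, so the words rhyme.

Yes


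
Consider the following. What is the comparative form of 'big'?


Apply comparative formation (double final consonant, add -er): 'big' -> 'bigger'.

bigger


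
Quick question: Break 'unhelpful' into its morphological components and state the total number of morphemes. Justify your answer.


Step 1: Identify prefix: 'un' (meaning: not/reverse)
Step 2: Identify root: 'help'
Step 3: Identify suffix(es): 'ful'
Decomposition: un- (prefix: not/reverse) + help (root) + -ful (suffix: full of)
Total morphemes: 3

3 morphemes (un- (prefix: not/reverse) + help (root) + -ful (suffix: full of))


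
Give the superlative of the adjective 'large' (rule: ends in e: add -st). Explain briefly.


Apply superlative formation (ends in e: add -st): 'large' -> 'largest'.

largest


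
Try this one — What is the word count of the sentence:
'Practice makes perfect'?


Split into words: Practice | makes | perfect = 3 words.

3


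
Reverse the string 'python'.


Reverse 'python' character by character: 'nohtyp'.

nohtyp


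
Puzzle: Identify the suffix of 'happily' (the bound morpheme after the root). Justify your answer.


The word 'happily' = 'happy' (root) + '-ly' (suffix). The suffix is '-ly'.

ly


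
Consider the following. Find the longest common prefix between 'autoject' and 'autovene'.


Compare from the start: 4 characters match: 'auto'. Mismatch at position 5: 'j' vs 'v'.

auto


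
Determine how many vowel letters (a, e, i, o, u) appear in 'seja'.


Vowels in 'seja': e, a = 2 vowels.

2


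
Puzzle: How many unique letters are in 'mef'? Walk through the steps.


Unique letters in 'mef': {e, f, m} = 3 distinct letters.

3


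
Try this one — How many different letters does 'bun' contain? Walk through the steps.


Unique letters in 'bun': {b, n, u} = 3 distinct letters.

3


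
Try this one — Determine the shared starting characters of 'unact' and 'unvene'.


Compare from the start: 2 characters match: 'un'. Mismatch at position 3: 'a' vs 'v'.

un


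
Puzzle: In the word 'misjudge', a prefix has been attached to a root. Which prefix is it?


The word 'misjudge' = 'mis' (prefix) + 'judge' (root). The prefix is 'mis'.

mis


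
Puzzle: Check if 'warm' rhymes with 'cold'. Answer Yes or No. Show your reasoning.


Rime (stressed vowel + following sounds) of 'warm': -arm = /ɔːrm/
Rime of 'cold': -old = /oʊld/
/ɔːrm/ and /oʊld/ are different ending sounds, so the words do not rhyme.

No


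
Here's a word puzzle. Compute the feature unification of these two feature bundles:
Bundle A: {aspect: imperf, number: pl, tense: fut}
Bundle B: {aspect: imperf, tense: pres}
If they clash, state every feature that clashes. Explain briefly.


Compare features:
aspect: A=imperf vs B=imperf -> unified: imperf
number: A=pl vs B=_ -> unified: pl
tense: A=fut vs B=pres -> CLASH
Clash detected on feature 'tense' (fut vs pres); unification fails.

CLASH on 'tense' (fut vs pres)


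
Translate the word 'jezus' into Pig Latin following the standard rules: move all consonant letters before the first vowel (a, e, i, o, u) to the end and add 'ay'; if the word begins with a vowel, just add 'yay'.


'jezus': move consonant cluster 'j' to end and add 'ay': 'ezusjay'.

ezusjay


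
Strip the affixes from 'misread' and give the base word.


Remove prefix 'mis' from 'misread' to get root 'read'.

read


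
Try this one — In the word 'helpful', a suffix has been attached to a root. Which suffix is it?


The word 'helpful' = 'help' (root) + '-ful' (suffix). The suffix is '-ful'.

ful


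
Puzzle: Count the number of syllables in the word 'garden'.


Break 'garden' into syllables: gar-den -> gar | den = 2 syllables

2 syllables


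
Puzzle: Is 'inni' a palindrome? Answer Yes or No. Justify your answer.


Forward: 'inni'
Reversed: 'inni'
They are identical.

Yes


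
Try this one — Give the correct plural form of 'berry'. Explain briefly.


Apply rule: Change -y to -ies (consonant + y). 'berry' becomes 'berries'.

berries


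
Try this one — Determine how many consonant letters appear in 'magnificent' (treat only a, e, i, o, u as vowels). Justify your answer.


Consonants in 'magnificent': m, g, n, f, c, n, t = 7 consonants.

7


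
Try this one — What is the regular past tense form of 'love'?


Apply rule: Add -d (word ends in -e). 'love' becomes 'loved'.

loved


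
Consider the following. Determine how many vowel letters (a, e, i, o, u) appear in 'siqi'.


Vowels in 'siqi': i, i = 2 vowels.

2


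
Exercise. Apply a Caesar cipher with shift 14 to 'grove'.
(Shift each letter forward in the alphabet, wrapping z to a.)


Shift each letter by 14: g -> u, r -> f, o -> c, v -> j, e -> s. Result: 'ufcjs'.

ufcjs


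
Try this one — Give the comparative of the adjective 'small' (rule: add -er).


Apply comparative formation (add -er): 'small' -> 'smaller'.

smaller


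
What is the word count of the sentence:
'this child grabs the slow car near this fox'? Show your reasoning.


Split into words: this | child | grabs | the | slow | car | near | this | fox = 9 words.

9


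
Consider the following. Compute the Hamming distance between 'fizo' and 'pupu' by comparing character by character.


Alignment:
Position 1: 'f' vs 'p' = DIFFER
Position 2: 'i' vs 'u' = DIFFER
Position 3: 'z' vs 'p' = DIFFER
Position 4: 'o' vs 'u' = DIFFER
Total differences: 4

4


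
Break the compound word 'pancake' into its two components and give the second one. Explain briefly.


Split 'pancake' into 'pan' + 'cake'. The second part is 'cake'.

cake


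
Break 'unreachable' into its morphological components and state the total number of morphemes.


Step 1: Identify prefix: 'un' (meaning: not/reverse)
Step 2: Identify root: 'reach'
Step 3: Identify suffix(es): 'able'
Decomposition: un- (prefix: not/reverse) + reach (root) + -able (suffix: capable of)
Total morphemes: 3

3 morphemes (un- (prefix: not/reverse) + reach (root) + -able (suffix: capable of))


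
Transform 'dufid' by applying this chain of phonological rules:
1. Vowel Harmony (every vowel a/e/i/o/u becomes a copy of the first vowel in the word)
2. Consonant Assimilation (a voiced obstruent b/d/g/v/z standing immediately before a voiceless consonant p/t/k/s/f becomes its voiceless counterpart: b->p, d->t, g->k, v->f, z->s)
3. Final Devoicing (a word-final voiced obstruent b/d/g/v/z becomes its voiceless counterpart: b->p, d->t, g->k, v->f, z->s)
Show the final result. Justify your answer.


Starting form: 'dufid'
Rule 1: Vowel Harmony: all vowels become 'u' (matching first vowel). 'dufid' -> 'dufud'
Rule 2: Consonant Assimilation: no voiced obstruent (b/d/g/v/z) stands immediately before a voiceless consonant (p/t/k/s/f). No change.
Rule 3: Final Devoicing: word-final voiced obstruent 'd' becomes voiceless 't'. 'dufud' -> 'dufut'
Final form: 'dufut'

dufut


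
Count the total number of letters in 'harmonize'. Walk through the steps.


Spell out 'harmonize' and number each letter: h(1), a(2), r(3), m(4), o(5), n(6), i(7), z(8), e(9). Total: 9 letters.

9


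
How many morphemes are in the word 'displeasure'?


Decomposition: dis- (prefix) + please (root) + -ure (suffix) = 3 morpheme(s)

3 morphemes


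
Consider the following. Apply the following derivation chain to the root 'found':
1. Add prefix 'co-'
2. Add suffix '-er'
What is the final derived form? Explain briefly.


Step 1: Add prefix 'co-' to 'found' = 'cofound'
Step 2: Add suffix '-er' to 'cofound' = 'cofounder'

cofounder


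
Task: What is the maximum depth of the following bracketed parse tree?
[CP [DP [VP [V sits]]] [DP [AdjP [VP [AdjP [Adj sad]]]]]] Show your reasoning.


Count bracket nesting levels:
'[' at pos 0: depth = 1
'[' at pos 4: depth = 2
'[' at pos 8: depth = 3
'[' at pos 12: depth = 4
'[' at pos 23: depth = 2
'[' at pos 27: depth = 3
'[' at pos 33: depth = 4
'[' at pos 37: depth = 5
'[' at pos 43: depth = 6
Maximum depth reached: 6

6


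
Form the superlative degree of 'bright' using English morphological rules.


Apply superlative formation (add -est): 'bright' -> 'brightest'.

brightest


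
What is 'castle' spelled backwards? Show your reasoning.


Reverse 'castle' character by character: 'eltsac'.

eltsac


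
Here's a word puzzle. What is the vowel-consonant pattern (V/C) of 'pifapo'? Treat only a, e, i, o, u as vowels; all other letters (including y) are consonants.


Letter mapping: p = C, i = V, f = C, a = V, p = C, o = V.

CVCVCV


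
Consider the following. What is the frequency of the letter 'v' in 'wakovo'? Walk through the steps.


Letter 'v' in 'wakovo': found at position(s) 5 = 1 occurrence(s).

1


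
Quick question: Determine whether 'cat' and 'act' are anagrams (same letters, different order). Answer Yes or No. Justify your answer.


Sorted letters of 'cat': 'act'
Sorted letters of 'act': 'act'
They match.

Yes


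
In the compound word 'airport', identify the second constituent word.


Split 'airport' into 'air' + 'port'. The second part is 'port'.

port


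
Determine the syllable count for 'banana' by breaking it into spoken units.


Break 'banana' into syllables: ba-na-na -> ba | na | na = 3 syllables

3 syllables


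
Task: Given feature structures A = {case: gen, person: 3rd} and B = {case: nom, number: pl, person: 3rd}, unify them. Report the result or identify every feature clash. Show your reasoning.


Compare features:
case: A=gen vs B=nom -> CLASH
number: A=_ vs B=pl -> unified: pl
person: A=3rd vs B=3rd -> unified: 3rd
Clash detected on feature 'case' (gen vs nom); unification fails.

CLASH on 'case' (gen vs nom)
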